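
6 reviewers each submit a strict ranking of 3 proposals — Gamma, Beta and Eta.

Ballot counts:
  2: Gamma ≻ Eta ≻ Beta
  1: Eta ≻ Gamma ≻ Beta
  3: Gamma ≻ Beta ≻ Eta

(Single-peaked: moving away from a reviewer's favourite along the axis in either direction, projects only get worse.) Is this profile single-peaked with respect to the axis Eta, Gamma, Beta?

Axis positions: Eta=1, Gamma=2, Beta=3.
Group 1 (peak Gamma at position 2): ranking walks positions 2-1-3, expanding outward from the peak — single-peaked.
Group 2 (peak Eta at position 1): ranking walks positions 1-2-3, expanding outward from the peak — single-peaked.
Group 3 (peak Gamma at position 2): ranking walks positions 2-3-1, expanding outward from the peak — single-peaked.
Every ranking is single-peaked on this axis.

yes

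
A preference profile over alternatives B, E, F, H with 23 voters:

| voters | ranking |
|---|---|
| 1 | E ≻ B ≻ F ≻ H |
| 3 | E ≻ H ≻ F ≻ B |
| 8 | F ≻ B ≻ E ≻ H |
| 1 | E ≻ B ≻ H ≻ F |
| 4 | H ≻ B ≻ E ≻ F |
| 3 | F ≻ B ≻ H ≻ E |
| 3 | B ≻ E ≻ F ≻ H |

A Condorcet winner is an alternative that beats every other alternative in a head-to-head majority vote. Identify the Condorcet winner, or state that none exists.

none

Head-to-head results (23 voters):
B vs E: 18 to 5, B.
B vs F: B is ranked higher on 1+1+4+3 = 9 ballots, F on 14. F wins 14–9.
B vs H: B is ranked higher on 1+8+1+3+3 = 16 ballots, H on 7. B wins 16–7.
E–F: E 12–11.
E vs H: E preferred on 1+3+8+1+3 = 16 ballots; E wins 16–7.
F vs H: F is ranked higher on 1+8+3+3 = 15 ballots, H on 8. F wins 15–8.
No alternative is unbeaten: B loses to F; E loses to B; F loses to E; H loses to B. In particular B → E → F → B is a majority cycle — no Condorcet winner exists.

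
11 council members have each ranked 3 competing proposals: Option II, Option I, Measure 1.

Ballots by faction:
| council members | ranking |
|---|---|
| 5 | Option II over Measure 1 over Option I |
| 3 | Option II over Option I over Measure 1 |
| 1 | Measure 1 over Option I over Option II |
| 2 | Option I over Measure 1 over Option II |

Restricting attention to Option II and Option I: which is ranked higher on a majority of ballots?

Ballots ranking Option II above Option I: 5 + 3 = 8.
Ballots ranking Option I above Option II: 11 − 8 = 3.
Option II wins the head-to-head 8–3.

Option II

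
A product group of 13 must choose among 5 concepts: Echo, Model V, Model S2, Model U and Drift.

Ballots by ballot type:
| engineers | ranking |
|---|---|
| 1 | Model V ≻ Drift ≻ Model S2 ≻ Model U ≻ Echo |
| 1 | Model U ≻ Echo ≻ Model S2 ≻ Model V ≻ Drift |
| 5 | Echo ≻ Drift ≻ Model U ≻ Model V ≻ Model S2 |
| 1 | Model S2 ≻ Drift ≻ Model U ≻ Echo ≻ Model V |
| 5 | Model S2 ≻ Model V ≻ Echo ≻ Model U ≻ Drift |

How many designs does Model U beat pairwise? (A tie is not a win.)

Model U against each rival (13 engineers):
Model U vs Echo: Model U is ranked higher on 1+1+1 = 3 ballots, Echo on 10. Echo wins 10–3.
Model U vs Model V: Model U is ranked higher on 1+5+1 = 7 ballots, Model V on 6. Model U wins 7–6.
Model U–Model S2: Model S2 7–6.
Model U vs Drift: Model U is ranked higher on 1+5 = 6 ballots, Drift on 7. Drift wins 7–6.
Model U beats Model V; loses to Echo, Model S2, Drift — 1 pairwise win.

1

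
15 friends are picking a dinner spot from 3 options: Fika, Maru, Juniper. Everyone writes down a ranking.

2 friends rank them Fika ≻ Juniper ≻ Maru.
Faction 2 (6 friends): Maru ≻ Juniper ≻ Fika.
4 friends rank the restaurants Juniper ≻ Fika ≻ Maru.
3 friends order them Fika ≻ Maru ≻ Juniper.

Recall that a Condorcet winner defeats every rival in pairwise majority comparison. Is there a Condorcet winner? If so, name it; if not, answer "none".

none

Pairwise majorities:
Fika vs Maru: Fika is ranked higher on 2+4+3 = 9 ballots, Maru on 6. Fika wins 9–6.
Fika vs Juniper: 2+3 = 5 for Fika, 10 for Juniper — Juniper by 10–5.
Maru vs Juniper: Maru is ranked higher on 6+3 = 9 ballots, Juniper on 6. Maru wins 9–6.
Each restaurant drops at least one matchup (Fika loses to Juniper; Maru loses to Fika; Juniper loses to Maru); the cycle Fika > Maru > Juniper > Fika rules out a Condorcet winner.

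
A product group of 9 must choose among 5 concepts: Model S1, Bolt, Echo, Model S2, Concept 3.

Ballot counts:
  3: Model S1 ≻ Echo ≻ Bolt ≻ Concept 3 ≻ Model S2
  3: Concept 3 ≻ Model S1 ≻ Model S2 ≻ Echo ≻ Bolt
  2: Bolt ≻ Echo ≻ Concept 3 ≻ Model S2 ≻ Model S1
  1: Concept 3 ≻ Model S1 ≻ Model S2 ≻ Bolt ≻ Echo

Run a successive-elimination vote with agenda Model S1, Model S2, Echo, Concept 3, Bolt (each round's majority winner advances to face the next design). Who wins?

Round 1: Model S1 vs Model S2 — 7–2, Model S1 advances.
Round 2: Model S1 vs Echo — 7–2, Model S1 advances.
Round 3: Model S1 vs Concept 3 — 3–6, Concept 3 advances.
Round 4: Concept 3 vs Bolt — 4–5, Bolt advances.
Bolt survives the agenda.

Bolt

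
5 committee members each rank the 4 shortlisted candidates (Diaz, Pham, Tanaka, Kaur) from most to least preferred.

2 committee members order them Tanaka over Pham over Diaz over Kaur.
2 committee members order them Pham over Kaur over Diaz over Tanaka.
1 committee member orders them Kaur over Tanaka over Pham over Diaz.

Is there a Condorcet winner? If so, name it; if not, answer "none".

none

Head-to-head results (5 committee members):
Diaz vs Pham: Pham, 5–0.
Diaz–Tanaka: Tanaka 3–2.
Diaz–Kaur: Kaur 3–2.
Pham–Tanaka: Tanaka 3–2.
Pham–Kaur: Pham 4–1.
Tanaka vs Kaur: Kaur wins 3–2.
Every candidate loses at least once (Diaz loses to Pham; Pham loses to Tanaka; Tanaka loses to Kaur; Kaur loses to Pham). The majority relation contains the cycle Pham beats Kaur beats Tanaka beats Pham, so there is no Condorcet winner.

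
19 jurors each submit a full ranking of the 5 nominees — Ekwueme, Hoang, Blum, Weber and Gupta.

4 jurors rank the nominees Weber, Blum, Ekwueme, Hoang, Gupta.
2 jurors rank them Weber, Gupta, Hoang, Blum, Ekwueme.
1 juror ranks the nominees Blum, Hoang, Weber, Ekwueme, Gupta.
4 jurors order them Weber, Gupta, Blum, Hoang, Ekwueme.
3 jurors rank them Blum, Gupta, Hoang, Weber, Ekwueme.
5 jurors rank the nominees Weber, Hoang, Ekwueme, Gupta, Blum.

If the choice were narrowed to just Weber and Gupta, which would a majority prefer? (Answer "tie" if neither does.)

Weber

Ballots ranking Weber above Gupta: 4 + 2 + 1 + 4 + 5 = 16.
Ballots ranking Gupta above Weber: 19 − 16 = 3.
Weber wins the head-to-head 16–3.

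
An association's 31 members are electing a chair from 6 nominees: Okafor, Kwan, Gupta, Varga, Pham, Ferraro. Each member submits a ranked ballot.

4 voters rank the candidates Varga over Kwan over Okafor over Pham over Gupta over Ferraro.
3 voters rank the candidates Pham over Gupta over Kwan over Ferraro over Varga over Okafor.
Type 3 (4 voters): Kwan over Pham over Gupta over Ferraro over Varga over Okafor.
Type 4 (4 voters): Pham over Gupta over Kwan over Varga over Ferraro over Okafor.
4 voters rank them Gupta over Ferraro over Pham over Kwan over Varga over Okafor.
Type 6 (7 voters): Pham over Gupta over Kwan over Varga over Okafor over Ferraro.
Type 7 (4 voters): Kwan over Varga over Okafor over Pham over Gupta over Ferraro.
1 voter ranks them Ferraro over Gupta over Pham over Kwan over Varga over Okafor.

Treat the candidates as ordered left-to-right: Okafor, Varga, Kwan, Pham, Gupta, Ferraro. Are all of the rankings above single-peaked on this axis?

yes

Axis positions: Okafor=1, Varga=2, Kwan=3, Pham=4, Gupta=5, Ferraro=6.
Type 1 (peak Varga at position 2): ranking walks positions 2-3-1-4-5-6, expanding outward from the peak — single-peaked.
Type 2 (peak Pham at position 4): ranking walks positions 4-5-3-6-2-1, expanding outward from the peak — single-peaked.
Type 3 (peak Kwan at position 3): ranking walks positions 3-4-5-6-2-1, expanding outward from the peak — single-peaked.
Type 4 (peak Pham at position 4): ranking walks positions 4-5-3-2-6-1, expanding outward from the peak — single-peaked.
Type 5 (peak Gupta at position 5): ranking walks positions 5-6-4-3-2-1, expanding outward from the peak — single-peaked.
Type 6 (peak Pham at position 4): ranking walks positions 4-5-3-2-1-6, expanding outward from the peak — single-peaked.
Type 7 (peak Kwan at position 3): ranking walks positions 3-2-1-4-5-6, expanding outward from the peak — single-peaked.
Type 8 (peak Ferraro at position 6): ranking walks positions 6-5-4-3-2-1, expanding outward from the peak — single-peaked.
Every ranking is single-peaked on this axis.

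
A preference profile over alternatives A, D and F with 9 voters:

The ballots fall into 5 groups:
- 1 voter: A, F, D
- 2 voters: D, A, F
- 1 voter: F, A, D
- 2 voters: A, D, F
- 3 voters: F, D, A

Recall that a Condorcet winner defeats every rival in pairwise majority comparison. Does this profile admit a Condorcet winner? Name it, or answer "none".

Head-to-head results (9 voters):
A vs D: D wins 5–4.
A vs F: A wins 5–4.
D vs F: F wins 5–4.
Each alternative drops at least one matchup (A loses to D; D loses to F; F loses to A); the cycle A → F → D → A rules out a Condorcet winner.

none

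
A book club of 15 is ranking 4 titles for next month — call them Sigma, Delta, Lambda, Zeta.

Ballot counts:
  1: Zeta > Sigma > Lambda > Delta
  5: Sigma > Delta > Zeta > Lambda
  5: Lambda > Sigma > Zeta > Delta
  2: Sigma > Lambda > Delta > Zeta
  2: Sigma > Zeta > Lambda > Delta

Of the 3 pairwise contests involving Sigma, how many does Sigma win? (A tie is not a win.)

3

Sigma against each rival (15 members):
Sigma vs Delta: 1+5+5+2+2 = 15 for Sigma, 0 for Delta — Sigma by 15–0.
Sigma vs Lambda: Sigma preferred on 1+5+2+2 = 10 ballots; Sigma wins 10–5.
Sigma–Zeta: Sigma 14–1.
Sigma beats Delta, Lambda, Zeta — 3 pairwise wins.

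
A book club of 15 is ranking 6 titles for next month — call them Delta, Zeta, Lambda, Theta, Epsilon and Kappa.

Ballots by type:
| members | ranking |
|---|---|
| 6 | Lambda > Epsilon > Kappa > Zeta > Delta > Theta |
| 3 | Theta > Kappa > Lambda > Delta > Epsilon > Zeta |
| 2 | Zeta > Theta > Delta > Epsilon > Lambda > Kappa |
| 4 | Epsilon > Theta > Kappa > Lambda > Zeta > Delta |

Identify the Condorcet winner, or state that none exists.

Head-to-head results (15 members):
Delta vs Zeta: Delta is ranked higher on 3 ballots, Zeta on 12. Zeta wins 12–3.
Delta–Lambda: Lambda 13–2.
Delta vs Theta: 6 to 9, Theta.
Delta vs Epsilon: 5 to 10, Epsilon.
Delta vs Kappa: 2 for Delta, 13 for Kappa — Kappa by 13–2.
Zeta vs Lambda: Lambda wins 13–2.
Zeta vs Theta: Zeta preferred on 6+2 = 8 ballots; Zeta wins 8–7.
Zeta vs Epsilon: Epsilon wins 13–2.
Zeta vs Kappa: Kappa wins 13–2.
Lambda vs Theta: Theta, 9–6.
Lambda vs Epsilon: Lambda preferred on 6+3 = 9 ballots; Lambda wins 9–6.
Lambda vs Kappa: 6+2 = 8 for Lambda, 7 for Kappa — Lambda by 8–7.
Theta vs Epsilon: 5 to 10, Epsilon.
Theta vs Kappa: 3+2+4 = 9 for Theta, 6 for Kappa — Theta by 9–6.
Epsilon vs Kappa: 12 to 3, Epsilon.
No book is unbeaten: Delta loses to Zeta; Zeta loses to Lambda; Lambda loses to Theta; Theta loses to Zeta; Epsilon loses to Lambda; Kappa loses to Lambda. In particular Zeta beats Theta beats Lambda beats Zeta is a majority cycle — no Condorcet winner exists.

none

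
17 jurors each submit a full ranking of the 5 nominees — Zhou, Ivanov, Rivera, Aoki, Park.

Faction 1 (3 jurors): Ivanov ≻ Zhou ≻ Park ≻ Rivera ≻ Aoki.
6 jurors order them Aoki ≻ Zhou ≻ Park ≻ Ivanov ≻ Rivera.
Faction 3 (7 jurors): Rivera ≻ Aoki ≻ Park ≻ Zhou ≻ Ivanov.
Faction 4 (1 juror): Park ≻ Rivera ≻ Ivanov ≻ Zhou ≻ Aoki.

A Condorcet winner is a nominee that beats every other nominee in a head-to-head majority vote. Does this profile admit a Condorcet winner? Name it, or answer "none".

none

Check each pair by majority over 17 ballots:
Zhou–Ivanov: Zhou 13–4.
Zhou vs Rivera: Zhou, 9–8.
Zhou vs Aoki: Aoki wins 13–4.
Zhou–Park: Zhou 9–8.
Ivanov vs Rivera: Ivanov, 9–8.
Ivanov vs Aoki: Aoki, 13–4.
Ivanov vs Park: Park wins 14–3.
Rivera vs Aoki: Rivera, 11–6.
Rivera–Park: Park 10–7.
Aoki vs Park: Aoki wins 13–4.
Every nominee loses at least once (Zhou loses to Aoki; Ivanov loses to Zhou; Rivera loses to Zhou; Aoki loses to Rivera; Park loses to Zhou). The majority relation contains the cycle Zhou → Rivera → Aoki → Zhou, so there is no Condorcet winner.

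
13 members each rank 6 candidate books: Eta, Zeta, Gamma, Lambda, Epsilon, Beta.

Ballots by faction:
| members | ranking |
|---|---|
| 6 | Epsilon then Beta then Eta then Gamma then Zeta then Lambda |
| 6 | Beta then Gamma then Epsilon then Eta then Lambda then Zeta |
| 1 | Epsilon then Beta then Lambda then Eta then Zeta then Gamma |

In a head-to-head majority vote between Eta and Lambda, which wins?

Ballots ranking Eta above Lambda: 6 + 6 = 12.
Ballots ranking Lambda above Eta: 13 − 12 = 1.
Eta wins the head-to-head 12–1.

Eta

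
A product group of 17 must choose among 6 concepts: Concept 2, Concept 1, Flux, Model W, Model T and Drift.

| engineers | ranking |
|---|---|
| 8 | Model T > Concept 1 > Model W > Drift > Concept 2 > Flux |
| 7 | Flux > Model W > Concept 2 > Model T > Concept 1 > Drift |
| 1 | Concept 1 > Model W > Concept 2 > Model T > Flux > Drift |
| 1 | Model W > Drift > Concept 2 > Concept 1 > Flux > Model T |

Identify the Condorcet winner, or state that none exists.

Check each pair by majority over 17 ballots:
Concept 2–Concept 1: Concept 1 9–8.
Concept 2 vs Flux: Concept 2, 10–7.
Concept 2 vs Model W: Model W, 17–0.
Concept 2 vs Model T: Concept 2 wins 9–8.
Concept 2 vs Drift: Drift wins 9–8.
Concept 1–Flux: Concept 1 10–7.
Concept 1–Model W: Concept 1 9–8.
Concept 1–Model T: Model T 15–2.
Concept 1–Drift: Concept 1 16–1.
Flux vs Model W: Model W wins 10–7.
Flux–Model T: Model T 9–8.
Flux–Drift: Drift 9–8.
Model W–Model T: Model W 9–8.
Model W vs Drift: Model W, 17–0.
Model T vs Drift: Model T wins 16–1.
Each design drops at least one matchup (Concept 2 loses to Concept 1; Concept 1 loses to Model T; Flux loses to Concept 2; Model W loses to Concept 1; Model T loses to Concept 2; Drift loses to Concept 1); the cycle Concept 2 > Model T > Concept 1 > Concept 2 rules out a Condorcet winner.

none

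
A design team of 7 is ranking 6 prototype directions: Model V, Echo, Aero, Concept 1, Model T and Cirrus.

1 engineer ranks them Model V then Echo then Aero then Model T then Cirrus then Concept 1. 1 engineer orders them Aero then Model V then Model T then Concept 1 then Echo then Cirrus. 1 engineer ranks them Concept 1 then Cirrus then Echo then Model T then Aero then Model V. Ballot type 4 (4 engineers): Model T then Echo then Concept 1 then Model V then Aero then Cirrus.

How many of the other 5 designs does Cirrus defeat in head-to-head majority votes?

0

Cirrus against each rival (7 engineers):
Cirrus vs Model V: 1 to 6, Model V.
Cirrus vs Echo: Cirrus preferred on 1 ballot; Echo wins 6–1.
Cirrus vs Aero: 1 to 6, Aero.
Cirrus–Concept 1: Concept 1 6–1.
Cirrus vs Model T: Model T wins 6–1.
Cirrus beats no one; loses to Model V, Echo, Aero, Concept 1, Model T — 0 pairwise wins.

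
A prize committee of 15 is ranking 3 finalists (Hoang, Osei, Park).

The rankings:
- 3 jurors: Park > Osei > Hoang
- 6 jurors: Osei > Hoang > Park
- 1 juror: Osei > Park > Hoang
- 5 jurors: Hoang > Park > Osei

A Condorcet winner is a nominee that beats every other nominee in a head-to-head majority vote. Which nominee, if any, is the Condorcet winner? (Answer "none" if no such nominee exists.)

none

Pairwise majorities:
Hoang vs Osei: Osei wins 10–5.
Hoang vs Park: Hoang wins 11–4.
Osei–Park: Park 8–7.
No nominee is unbeaten: Hoang loses to Osei; Osei loses to Park; Park loses to Hoang. In particular Hoang beats Park beats Osei beats Hoang is a majority cycle — no Condorcet winner exists.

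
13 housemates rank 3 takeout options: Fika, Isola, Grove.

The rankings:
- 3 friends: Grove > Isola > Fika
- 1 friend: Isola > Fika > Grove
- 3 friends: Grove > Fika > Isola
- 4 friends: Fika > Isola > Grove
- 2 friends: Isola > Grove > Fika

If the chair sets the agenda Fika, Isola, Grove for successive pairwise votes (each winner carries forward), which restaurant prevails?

Grove

Round 1: Fika vs Isola — 7–6, Fika advances.
Round 2: Fika vs Grove — 5–8, Grove advances.
Grove survives the agenda.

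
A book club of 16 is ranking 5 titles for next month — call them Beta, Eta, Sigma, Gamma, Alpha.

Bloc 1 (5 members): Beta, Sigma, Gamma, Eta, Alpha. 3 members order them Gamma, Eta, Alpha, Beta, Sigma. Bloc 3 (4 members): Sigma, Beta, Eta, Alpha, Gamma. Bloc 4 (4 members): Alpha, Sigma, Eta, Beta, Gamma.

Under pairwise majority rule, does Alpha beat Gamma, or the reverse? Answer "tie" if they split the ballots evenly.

Ballots ranking Alpha above Gamma: 4 + 4 = 8.
Ballots ranking Gamma above Alpha: 16 − 8 = 8.
8–8: the pair ties.

tie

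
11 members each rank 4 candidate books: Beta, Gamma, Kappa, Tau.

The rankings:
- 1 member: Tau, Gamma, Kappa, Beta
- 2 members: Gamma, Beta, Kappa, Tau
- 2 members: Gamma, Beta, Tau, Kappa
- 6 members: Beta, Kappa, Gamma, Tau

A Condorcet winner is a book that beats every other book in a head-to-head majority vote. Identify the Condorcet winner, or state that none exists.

Beta

Check each pair by majority over 11 ballots:
Beta–Gamma: Beta 6–5.
Beta–Kappa: Beta 10–1.
Beta vs Tau: Beta is ranked higher on 2+2+6 = 10 ballots, Tau on 1. Beta wins 10–1.
Gamma vs Kappa: 5 to 6, Kappa.
Gamma vs Tau: Gamma, 10–1.
Kappa vs Tau: 2+6 = 8 for Kappa, 3 for Tau — Kappa by 8–3.
Beta beats each of Gamma, Kappa, Tau — Beta is the Condorcet winner.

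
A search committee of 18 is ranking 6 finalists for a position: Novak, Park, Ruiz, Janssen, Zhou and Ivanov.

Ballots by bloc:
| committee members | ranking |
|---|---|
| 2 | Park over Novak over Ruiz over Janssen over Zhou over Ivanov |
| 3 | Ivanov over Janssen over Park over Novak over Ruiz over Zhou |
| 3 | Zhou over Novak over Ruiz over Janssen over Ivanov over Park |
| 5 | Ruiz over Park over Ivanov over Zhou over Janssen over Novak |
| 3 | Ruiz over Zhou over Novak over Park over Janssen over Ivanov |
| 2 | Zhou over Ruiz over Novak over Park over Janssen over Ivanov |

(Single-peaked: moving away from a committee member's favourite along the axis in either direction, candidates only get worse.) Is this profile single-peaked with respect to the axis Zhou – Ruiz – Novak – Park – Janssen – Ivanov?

no

Axis positions: Zhou=1, Ruiz=2, Novak=3, Park=4, Janssen=5, Ivanov=6.
Bloc 1 (peak Park at position 4): ranking walks positions 4-3-2-5-1-6, expanding outward from the peak — single-peaked.
Bloc 2 (peak Ivanov at position 6): ranking walks positions 6-5-4-3-2-1, expanding outward from the peak — single-peaked.
Bloc 3: ranking walks positions 1-3-2-5-6-4; Novak is ranked above Ruiz even though Ruiz lies between Novak and the peak Zhou on the axis — preferences dip and rise again. Not single-peaked.
Bloc 4: ranking walks positions 2-4-6-1-5-3; Park is ranked above Novak even though Novak lies between Park and the peak Ruiz on the axis — preferences dip and rise again. Not single-peaked.
Bloc 5 (peak Ruiz at position 2): ranking walks positions 2-1-3-4-5-6, expanding outward from the peak — single-peaked.
Bloc 6 (peak Zhou at position 1): ranking walks positions 1-2-3-4-5-6, expanding outward from the peak — single-peaked.
Bloc 3 violates single-peakedness, so the profile is not single-peaked on this axis.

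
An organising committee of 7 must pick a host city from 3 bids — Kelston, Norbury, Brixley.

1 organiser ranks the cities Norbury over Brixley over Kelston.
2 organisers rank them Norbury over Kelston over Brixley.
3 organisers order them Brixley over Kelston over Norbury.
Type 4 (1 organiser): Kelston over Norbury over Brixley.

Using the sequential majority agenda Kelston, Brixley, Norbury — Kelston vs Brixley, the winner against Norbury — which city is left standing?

Round 1: Kelston vs Brixley — 3–4, Brixley advances.
Round 2: Brixley vs Norbury — 3–4, Norbury advances.
Norbury survives the agenda.

Norbury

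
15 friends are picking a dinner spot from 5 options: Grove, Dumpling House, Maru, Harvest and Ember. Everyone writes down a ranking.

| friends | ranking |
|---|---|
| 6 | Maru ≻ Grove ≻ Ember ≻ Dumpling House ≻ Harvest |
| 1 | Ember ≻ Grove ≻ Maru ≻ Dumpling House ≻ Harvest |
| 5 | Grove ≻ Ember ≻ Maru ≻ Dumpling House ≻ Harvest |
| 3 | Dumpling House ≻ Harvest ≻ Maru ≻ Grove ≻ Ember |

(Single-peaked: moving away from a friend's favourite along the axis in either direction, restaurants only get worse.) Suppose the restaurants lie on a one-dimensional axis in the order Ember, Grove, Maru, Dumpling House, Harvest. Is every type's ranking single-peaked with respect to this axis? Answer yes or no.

Axis positions: Ember=1, Grove=2, Maru=3, Dumpling House=4, Harvest=5.
Type 1 (peak Maru at position 3): ranking walks positions 3-2-1-4-5, expanding outward from the peak — single-peaked.
Type 2 (peak Ember at position 1): ranking walks positions 1-2-3-4-5, expanding outward from the peak — single-peaked.
Type 3 (peak Grove at position 2): ranking walks positions 2-1-3-4-5, expanding outward from the peak — single-peaked.
Type 4 (peak Dumpling House at position 4): ranking walks positions 4-5-3-2-1, expanding outward from the peak — single-peaked.
Every ranking is single-peaked on this axis.

yes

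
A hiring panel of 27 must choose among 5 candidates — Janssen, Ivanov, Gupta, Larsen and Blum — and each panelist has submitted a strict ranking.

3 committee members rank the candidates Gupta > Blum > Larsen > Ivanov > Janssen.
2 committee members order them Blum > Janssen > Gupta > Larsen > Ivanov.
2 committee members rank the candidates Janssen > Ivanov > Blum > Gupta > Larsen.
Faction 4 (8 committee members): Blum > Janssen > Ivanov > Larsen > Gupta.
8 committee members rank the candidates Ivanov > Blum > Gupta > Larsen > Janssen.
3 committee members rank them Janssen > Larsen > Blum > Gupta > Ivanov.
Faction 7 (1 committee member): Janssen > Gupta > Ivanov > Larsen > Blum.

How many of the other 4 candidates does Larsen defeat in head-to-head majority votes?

0

Larsen against each rival (27 committee members):
Larsen vs Janssen: Janssen wins 16–11.
Larsen–Ivanov: Ivanov 19–8.
Larsen vs Gupta: 11 to 16, Gupta.
Larsen vs Blum: 4 to 23, Blum.
Larsen beats no one; loses to Janssen, Ivanov, Gupta, Blum — 0 pairwise wins.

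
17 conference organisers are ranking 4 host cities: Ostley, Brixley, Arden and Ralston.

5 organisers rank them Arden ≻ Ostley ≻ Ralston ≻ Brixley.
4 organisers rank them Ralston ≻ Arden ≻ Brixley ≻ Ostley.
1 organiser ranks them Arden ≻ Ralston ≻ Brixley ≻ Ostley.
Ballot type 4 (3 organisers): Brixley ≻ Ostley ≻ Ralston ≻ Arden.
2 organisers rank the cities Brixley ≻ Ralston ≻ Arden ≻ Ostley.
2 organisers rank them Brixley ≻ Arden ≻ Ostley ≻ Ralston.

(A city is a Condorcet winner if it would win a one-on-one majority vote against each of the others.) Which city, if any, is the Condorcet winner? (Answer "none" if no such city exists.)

Head-to-head results (17 organisers):
Ostley vs Brixley: Brixley, 12–5.
Ostley vs Arden: Arden, 14–3.
Ostley vs Ralston: Ostley, 10–7.
Brixley–Arden: Arden 10–7.
Brixley vs Ralston: Ralston wins 10–7.
Arden–Ralston: Ralston 9–8.
Every city loses at least once (Ostley loses to Brixley; Brixley loses to Arden; Arden loses to Ralston; Ralston loses to Ostley). The majority relation contains the cycle Ostley → Ralston → Brixley → Ostley, so there is no Condorcet winner.

none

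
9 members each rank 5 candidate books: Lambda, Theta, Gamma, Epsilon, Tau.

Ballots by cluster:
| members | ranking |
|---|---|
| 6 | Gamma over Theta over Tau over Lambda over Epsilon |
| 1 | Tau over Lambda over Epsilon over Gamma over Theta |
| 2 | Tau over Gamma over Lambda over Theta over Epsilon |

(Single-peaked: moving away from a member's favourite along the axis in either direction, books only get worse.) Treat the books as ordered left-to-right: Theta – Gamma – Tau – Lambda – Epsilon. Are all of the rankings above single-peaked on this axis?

Axis positions: Theta=1, Gamma=2, Tau=3, Lambda=4, Epsilon=5.
Cluster 1 (peak Gamma at position 2): ranking walks positions 2-1-3-4-5, expanding outward from the peak — single-peaked.
Cluster 2 (peak Tau at position 3): ranking walks positions 3-4-5-2-1, expanding outward from the peak — single-peaked.
Cluster 3 (peak Tau at position 3): ranking walks positions 3-2-4-1-5, expanding outward from the peak — single-peaked.
Every ranking is single-peaked on this axis.

yes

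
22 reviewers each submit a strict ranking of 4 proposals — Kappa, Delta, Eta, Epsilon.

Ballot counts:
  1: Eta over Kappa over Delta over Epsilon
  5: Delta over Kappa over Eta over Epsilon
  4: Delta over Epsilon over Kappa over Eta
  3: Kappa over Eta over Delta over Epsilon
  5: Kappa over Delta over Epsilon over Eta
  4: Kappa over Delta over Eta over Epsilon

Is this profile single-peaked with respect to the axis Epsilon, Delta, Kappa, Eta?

Axis positions: Epsilon=1, Delta=2, Kappa=3, Eta=4.
Faction 1 (peak Eta at position 4): ranking walks positions 4-3-2-1, expanding outward from the peak — single-peaked.
Faction 2 (peak Delta at position 2): ranking walks positions 2-3-4-1, expanding outward from the peak — single-peaked.
Faction 3 (peak Delta at position 2): ranking walks positions 2-1-3-4, expanding outward from the peak — single-peaked.
Faction 4 (peak Kappa at position 3): ranking walks positions 3-4-2-1, expanding outward from the peak — single-peaked.
Faction 5 (peak Kappa at position 3): ranking walks positions 3-2-1-4, expanding outward from the peak — single-peaked.
Faction 6 (peak Kappa at position 3): ranking walks positions 3-2-4-1, expanding outward from the peak — single-peaked.
Every ranking is single-peaked on this axis.

yes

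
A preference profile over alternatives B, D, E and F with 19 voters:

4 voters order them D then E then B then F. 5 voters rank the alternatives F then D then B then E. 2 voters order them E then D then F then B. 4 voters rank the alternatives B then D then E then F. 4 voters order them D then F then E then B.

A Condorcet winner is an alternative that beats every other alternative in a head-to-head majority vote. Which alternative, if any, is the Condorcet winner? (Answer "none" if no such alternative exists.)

Pairwise majorities:
B–D: D 15–4.
B vs E: 9 to 10, E.
B vs F: B preferred on 4+4 = 8 ballots; F wins 11–8.
D–E: D 17–2.
D vs F: D preferred on 4+2+4+4 = 14 ballots; D wins 14–5.
E vs F: E, 10–9.
D beats each of B, E, F — D is the Condorcet winner.

D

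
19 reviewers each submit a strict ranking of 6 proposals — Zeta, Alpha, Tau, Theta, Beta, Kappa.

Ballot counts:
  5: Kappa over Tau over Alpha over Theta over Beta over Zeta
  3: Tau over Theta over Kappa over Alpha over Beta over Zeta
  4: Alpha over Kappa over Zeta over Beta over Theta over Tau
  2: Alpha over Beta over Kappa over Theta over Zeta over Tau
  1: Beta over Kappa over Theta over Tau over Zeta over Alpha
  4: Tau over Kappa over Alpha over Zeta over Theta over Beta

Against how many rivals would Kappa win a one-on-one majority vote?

5

Kappa against each rival (19 reviewers):
Kappa–Zeta: Kappa 19–0.
Kappa vs Alpha: Kappa is ranked higher on 5+3+1+4 = 13 ballots, Alpha on 6. Kappa wins 13–6.
Kappa vs Tau: Kappa wins 12–7.
Kappa vs Theta: 5+4+2+1+4 = 16 for Kappa, 3 for Theta — Kappa by 16–3.
Kappa vs Beta: 16 to 3, Kappa.
Kappa beats Zeta, Alpha, Tau, Theta, Beta — 5 pairwise wins.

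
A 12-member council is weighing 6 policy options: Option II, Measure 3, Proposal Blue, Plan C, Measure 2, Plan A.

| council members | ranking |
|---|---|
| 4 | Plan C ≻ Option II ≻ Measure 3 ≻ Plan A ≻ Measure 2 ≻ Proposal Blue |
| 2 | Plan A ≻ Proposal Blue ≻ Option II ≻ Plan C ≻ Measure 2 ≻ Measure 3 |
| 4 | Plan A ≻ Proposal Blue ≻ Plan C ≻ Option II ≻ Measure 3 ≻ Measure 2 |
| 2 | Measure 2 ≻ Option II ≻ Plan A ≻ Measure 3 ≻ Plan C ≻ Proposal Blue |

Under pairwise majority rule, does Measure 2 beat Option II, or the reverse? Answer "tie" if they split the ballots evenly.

Ballots ranking Measure 2 above Option II: 2.
Ballots ranking Option II above Measure 2: 12 − 2 = 10.
Option II wins the head-to-head 10–2.

Option II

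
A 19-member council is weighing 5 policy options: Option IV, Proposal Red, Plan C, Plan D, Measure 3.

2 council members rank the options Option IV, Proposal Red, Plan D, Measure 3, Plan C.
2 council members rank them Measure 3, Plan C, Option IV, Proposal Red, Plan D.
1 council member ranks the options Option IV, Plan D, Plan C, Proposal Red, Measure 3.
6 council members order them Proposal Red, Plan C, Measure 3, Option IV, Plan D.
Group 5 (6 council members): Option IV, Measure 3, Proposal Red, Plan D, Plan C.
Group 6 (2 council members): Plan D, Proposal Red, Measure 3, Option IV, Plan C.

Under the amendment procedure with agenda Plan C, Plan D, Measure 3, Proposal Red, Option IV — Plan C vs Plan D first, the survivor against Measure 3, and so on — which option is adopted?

Round 1: Plan C vs Plan D — 8–11, Plan D advances.
Round 2: Plan D vs Measure 3 — 5–14, Measure 3 advances.
Round 3: Measure 3 vs Proposal Red — 8–11, Proposal Red advances.
Round 4: Proposal Red vs Option IV — 8–11, Option IV advances.
Option IV survives the agenda.

Option IV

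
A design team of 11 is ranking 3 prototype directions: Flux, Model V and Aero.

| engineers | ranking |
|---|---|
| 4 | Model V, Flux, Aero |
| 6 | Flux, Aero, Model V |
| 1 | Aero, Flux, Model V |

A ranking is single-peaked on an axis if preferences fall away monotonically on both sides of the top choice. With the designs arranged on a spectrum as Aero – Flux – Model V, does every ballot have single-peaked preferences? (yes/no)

yes

Axis positions: Aero=1, Flux=2, Model V=3.
Group 1 (peak Model V at position 3): ranking walks positions 3-2-1, expanding outward from the peak — single-peaked.
Group 2 (peak Flux at position 2): ranking walks positions 2-1-3, expanding outward from the peak — single-peaked.
Group 3 (peak Aero at position 1): ranking walks positions 1-2-3, expanding outward from the peak — single-peaked.
Every ranking is single-peaked on this axis.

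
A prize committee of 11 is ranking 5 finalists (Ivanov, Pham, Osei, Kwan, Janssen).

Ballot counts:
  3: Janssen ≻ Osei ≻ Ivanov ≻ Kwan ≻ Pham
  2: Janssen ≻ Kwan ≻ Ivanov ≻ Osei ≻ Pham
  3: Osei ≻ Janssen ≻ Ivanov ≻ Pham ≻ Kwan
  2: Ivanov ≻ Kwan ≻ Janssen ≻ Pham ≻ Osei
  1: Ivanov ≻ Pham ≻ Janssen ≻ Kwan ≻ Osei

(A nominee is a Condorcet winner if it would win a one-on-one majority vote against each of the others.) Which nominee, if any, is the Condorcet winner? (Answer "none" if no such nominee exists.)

Head-to-head results (11 jurors):
Ivanov vs Pham: Ivanov wins 11–0.
Ivanov vs Osei: Osei, 6–5.
Ivanov vs Kwan: Ivanov wins 9–2.
Ivanov vs Janssen: Janssen, 8–3.
Pham vs Osei: Osei wins 8–3.
Pham vs Kwan: Kwan, 7–4.
Pham vs Janssen: Janssen wins 10–1.
Osei–Kwan: Osei 6–5.
Osei–Janssen: Janssen 8–3.
Kwan vs Janssen: Janssen, 9–2.
Janssen wins every pairwise contest, so Janssen is the Condorcet winner.

Janssen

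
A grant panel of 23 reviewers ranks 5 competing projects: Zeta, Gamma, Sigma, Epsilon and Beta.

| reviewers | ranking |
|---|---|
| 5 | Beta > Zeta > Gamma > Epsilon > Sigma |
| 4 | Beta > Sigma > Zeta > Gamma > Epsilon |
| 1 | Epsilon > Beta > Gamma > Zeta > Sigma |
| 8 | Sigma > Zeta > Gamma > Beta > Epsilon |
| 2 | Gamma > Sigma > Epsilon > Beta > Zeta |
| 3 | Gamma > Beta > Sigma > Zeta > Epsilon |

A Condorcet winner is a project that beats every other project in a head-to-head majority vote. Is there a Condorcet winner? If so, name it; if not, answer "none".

none

Head-to-head results (23 reviewers):
Zeta–Gamma: Zeta 17–6.
Zeta vs Sigma: Sigma wins 17–6.
Zeta vs Epsilon: Zeta wins 20–3.
Zeta vs Beta: Beta wins 15–8.
Gamma–Sigma: Sigma 12–11.
Gamma vs Epsilon: Gamma wins 22–1.
Gamma vs Beta: Gamma wins 13–10.
Sigma vs Epsilon: Sigma, 17–6.
Sigma vs Beta: Beta wins 13–10.
Epsilon–Beta: Beta 20–3.
No project is unbeaten: Zeta loses to Sigma; Gamma loses to Zeta; Sigma loses to Beta; Epsilon loses to Zeta; Beta loses to Gamma. In particular Zeta > Gamma > Beta > Zeta is a majority cycle — no Condorcet winner exists.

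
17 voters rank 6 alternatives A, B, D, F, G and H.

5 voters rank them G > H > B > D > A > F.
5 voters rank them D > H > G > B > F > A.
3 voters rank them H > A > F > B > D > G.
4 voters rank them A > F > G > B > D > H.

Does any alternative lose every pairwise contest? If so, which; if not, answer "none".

Pairwise majorities:
A vs B: A preferred on 3+4 = 7 ballots; B wins 10–7.
A–D: D 10–7.
A vs F: 12 to 5, A.
A vs G: G wins 10–7.
A vs H: H, 13–4.
B vs D: B wins 12–5.
B–F: B 10–7.
B vs G: 3 to 14, G.
B vs H: 4 to 13, H.
D–F: D 10–7.
D–G: G 9–8.
D vs H: D, 9–8.
F vs G: 3+4 = 7 for F, 10 for G — G by 10–7.
F vs H: F is ranked higher on 4 ballots, H on 13. H wins 13–4.
G–H: G 9–8.
Only F has no wins; F is the Condorcet loser.

F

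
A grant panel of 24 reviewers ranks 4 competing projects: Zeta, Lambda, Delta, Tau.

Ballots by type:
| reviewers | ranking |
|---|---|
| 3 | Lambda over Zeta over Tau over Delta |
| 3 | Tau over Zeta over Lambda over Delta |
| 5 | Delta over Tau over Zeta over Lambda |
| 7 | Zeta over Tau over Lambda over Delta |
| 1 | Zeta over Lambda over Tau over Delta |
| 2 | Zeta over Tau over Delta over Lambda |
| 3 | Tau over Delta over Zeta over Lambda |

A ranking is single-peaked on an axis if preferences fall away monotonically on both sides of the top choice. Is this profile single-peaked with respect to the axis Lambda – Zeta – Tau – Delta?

Axis positions: Lambda=1, Zeta=2, Tau=3, Delta=4.
Type 1 (peak Lambda at position 1): ranking walks positions 1-2-3-4, expanding outward from the peak — single-peaked.
Type 2 (peak Tau at position 3): ranking walks positions 3-2-1-4, expanding outward from the peak — single-peaked.
Type 3 (peak Delta at position 4): ranking walks positions 4-3-2-1, expanding outward from the peak — single-peaked.
Type 4 (peak Zeta at position 2): ranking walks positions 2-3-1-4, expanding outward from the peak — single-peaked.
Type 5 (peak Zeta at position 2): ranking walks positions 2-1-3-4, expanding outward from the peak — single-peaked.
Type 6 (peak Zeta at position 2): ranking walks positions 2-3-4-1, expanding outward from the peak — single-peaked.
Type 7 (peak Tau at position 3): ranking walks positions 3-4-2-1, expanding outward from the peak — single-peaked.
Every ranking is single-peaked on this axis.

yes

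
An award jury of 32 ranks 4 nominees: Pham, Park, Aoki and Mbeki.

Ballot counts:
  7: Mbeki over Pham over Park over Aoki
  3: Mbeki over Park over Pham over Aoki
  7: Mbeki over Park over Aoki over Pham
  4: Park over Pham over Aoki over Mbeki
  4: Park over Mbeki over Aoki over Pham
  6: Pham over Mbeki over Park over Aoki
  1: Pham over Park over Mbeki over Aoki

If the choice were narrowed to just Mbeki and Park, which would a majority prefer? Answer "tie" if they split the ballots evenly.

Mbeki

Ballots ranking Mbeki above Park: 7 + 3 + 7 + 6 = 23.
Ballots ranking Park above Mbeki: 32 − 23 = 9.
Mbeki wins the head-to-head 23–9.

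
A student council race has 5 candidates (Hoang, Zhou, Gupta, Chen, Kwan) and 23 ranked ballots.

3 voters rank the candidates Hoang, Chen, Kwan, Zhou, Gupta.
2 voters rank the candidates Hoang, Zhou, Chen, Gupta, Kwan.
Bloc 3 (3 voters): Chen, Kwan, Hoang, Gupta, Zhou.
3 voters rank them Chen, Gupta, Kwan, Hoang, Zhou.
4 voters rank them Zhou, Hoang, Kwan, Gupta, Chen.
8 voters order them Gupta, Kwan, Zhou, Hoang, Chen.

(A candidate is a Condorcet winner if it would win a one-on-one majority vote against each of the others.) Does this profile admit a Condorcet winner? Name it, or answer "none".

Head-to-head results (23 voters):
Hoang vs Zhou: 11 to 12, Zhou.
Hoang vs Gupta: Hoang preferred on 3+2+3+4 = 12 ballots; Hoang wins 12–11.
Hoang vs Chen: Hoang preferred on 3+2+4+8 = 17 ballots; Hoang wins 17–6.
Hoang vs Kwan: Hoang preferred on 3+2+4 = 9 ballots; Kwan wins 14–9.
Zhou vs Gupta: Zhou is ranked higher on 3+2+4 = 9 ballots, Gupta on 14. Gupta wins 14–9.
Zhou vs Chen: Zhou is ranked higher on 2+4+8 = 14 ballots, Chen on 9. Zhou wins 14–9.
Zhou vs Kwan: Zhou is ranked higher on 2+4 = 6 ballots, Kwan on 17. Kwan wins 17–6.
Gupta vs Chen: Gupta preferred on 4+8 = 12 ballots; Gupta wins 12–11.
Gupta vs Kwan: 2+3+8 = 13 for Gupta, 10 for Kwan — Gupta by 13–10.
Chen vs Kwan: Chen preferred on 3+2+3+3 = 11 ballots; Kwan wins 12–11.
No candidate is unbeaten: Hoang loses to Zhou; Zhou loses to Gupta; Gupta loses to Hoang; Chen loses to Hoang; Kwan loses to Gupta. In particular Hoang beats Gupta beats Zhou beats Hoang is a majority cycle — no Condorcet winner exists.

none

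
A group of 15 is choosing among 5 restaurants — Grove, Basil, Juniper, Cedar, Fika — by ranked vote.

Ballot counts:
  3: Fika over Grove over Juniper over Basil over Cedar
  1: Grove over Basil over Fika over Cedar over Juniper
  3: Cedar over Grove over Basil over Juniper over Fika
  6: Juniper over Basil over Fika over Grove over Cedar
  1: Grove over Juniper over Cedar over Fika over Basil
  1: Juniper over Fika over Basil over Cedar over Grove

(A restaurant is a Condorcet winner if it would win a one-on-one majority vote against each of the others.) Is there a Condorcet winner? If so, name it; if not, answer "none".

none

Head-to-head results (15 friends):
Grove vs Basil: Grove is ranked higher on 3+1+3+1 = 8 ballots, Basil on 7. Grove wins 8–7.
Grove vs Juniper: 3+1+3+1 = 8 for Grove, 7 for Juniper — Grove by 8–7.
Grove vs Cedar: 11 to 4, Grove.
Grove vs Fika: 1+3+1 = 5 for Grove, 10 for Fika — Fika by 10–5.
Basil vs Juniper: Basil preferred on 1+3 = 4 ballots; Juniper wins 11–4.
Basil vs Cedar: Basil is ranked higher on 3+1+6+1 = 11 ballots, Cedar on 4. Basil wins 11–4.
Basil vs Fika: 10 to 5, Basil.
Juniper vs Cedar: 11 to 4, Juniper.
Juniper vs Fika: 3+6+1+1 = 11 for Juniper, 4 for Fika — Juniper by 11–4.
Cedar vs Fika: Cedar is ranked higher on 3+1 = 4 ballots, Fika on 11. Fika wins 11–4.
Every restaurant loses at least once (Grove loses to Fika; Basil loses to Grove; Juniper loses to Grove; Cedar loses to Grove; Fika loses to Basil). The majority relation contains the cycle Grove → Basil → Fika → Grove, so there is no Condorcet winner.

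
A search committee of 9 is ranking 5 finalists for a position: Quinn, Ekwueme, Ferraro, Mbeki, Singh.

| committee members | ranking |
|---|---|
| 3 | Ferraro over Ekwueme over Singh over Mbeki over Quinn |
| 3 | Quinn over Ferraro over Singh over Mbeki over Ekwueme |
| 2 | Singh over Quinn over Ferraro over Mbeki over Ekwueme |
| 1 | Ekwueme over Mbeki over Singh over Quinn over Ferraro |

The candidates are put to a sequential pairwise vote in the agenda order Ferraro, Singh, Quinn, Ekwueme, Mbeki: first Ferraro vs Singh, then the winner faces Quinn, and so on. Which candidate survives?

Round 1: Ferraro vs Singh — 6–3, Ferraro advances.
Round 2: Ferraro vs Quinn — 3–6, Quinn advances.
Round 3: Quinn vs Ekwueme — 5–4, Quinn advances.
Round 4: Quinn vs Mbeki — 5–4, Quinn advances.
Quinn survives the agenda.

Quinn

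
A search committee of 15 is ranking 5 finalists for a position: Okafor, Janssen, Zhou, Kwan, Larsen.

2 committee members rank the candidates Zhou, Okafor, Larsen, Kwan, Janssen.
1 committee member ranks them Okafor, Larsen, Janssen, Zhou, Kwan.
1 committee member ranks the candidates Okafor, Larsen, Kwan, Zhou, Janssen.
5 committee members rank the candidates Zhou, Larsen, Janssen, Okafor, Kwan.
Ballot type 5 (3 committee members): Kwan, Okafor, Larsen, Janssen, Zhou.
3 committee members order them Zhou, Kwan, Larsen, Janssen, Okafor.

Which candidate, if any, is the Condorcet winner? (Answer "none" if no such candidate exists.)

Zhou

Pairwise majorities:
Okafor–Janssen: Janssen 8–7.
Okafor vs Zhou: Zhou, 10–5.
Okafor–Kwan: Okafor 9–6.
Okafor vs Larsen: Larsen, 8–7.
Janssen–Zhou: Zhou 11–4.
Janssen vs Kwan: Kwan, 9–6.
Janssen vs Larsen: Larsen, 15–0.
Zhou vs Kwan: Zhou, 11–4.
Zhou–Larsen: Zhou 10–5.
Kwan–Larsen: Larsen 9–6.
Zhou wins every pairwise contest, so Zhou is the Condorcet winner.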